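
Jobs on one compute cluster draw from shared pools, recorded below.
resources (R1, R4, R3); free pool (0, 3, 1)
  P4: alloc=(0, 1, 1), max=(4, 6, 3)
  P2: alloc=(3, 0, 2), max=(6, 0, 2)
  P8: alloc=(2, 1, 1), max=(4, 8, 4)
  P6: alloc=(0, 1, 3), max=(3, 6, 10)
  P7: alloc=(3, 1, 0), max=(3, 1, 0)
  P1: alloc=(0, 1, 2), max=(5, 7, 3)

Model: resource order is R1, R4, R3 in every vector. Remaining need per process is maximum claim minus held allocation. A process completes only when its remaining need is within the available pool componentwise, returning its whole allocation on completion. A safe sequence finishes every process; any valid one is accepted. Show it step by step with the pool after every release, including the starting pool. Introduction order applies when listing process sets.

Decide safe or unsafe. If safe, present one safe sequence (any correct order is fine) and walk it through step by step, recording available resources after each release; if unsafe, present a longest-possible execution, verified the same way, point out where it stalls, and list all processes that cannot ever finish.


The state is UNSAFE.
Key observation: R4 is the bottleneck — with P7, P2 done the pool holds (6, 4, 3), short of every remaining need.
A maximal execution: P7, P2 — then nothing else fits. Check, step by step:
  pool = (0, 3, 1)
  run P7 (needs (0, 0, 0), free (0, 3, 1)); after release of (3, 1, 0) the pool is (3, 4, 1)
  run P2 (needs (3, 0, 0), free (3, 4, 1)); after release of (3, 0, 2) the pool is (6, 4, 3)
  P4 still needs (4, 5, 2) but only (6, 4, 3) is free — short on R4
  P8 still needs (2, 7, 3) but only (6, 4, 3) is free — short on R4
  P6 still needs (3, 5, 7) but only (6, 4, 3) is free — short on R4 and R3
  P1 still needs (5, 6, 1) but only (6, 4, 3) is free — short on R4
Processes that can never finish: P4, P8, P6 and P1.


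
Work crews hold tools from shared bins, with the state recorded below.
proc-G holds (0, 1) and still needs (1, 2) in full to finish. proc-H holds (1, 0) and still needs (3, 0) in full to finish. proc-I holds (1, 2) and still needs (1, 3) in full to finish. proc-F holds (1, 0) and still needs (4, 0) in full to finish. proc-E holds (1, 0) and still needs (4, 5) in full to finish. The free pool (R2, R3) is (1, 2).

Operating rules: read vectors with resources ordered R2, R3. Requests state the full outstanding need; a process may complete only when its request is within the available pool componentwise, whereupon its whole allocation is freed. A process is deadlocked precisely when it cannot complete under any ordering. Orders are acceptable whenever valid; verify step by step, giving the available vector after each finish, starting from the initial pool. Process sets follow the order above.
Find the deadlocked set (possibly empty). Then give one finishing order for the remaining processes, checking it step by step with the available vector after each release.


The deadlocked set is proc-H, proc-F and proc-E.
Key observation: no order helps: past proc-G, proc-I, the free pool tops out at (2, 5), below what each blocked process needs in R2.
One completion order for the rest: proc-G, proc-I. Verifying each step:
  pool = (1, 2)
  proc-G needs (1, 2) <= (1, 2) -> finishes; pool += (0, 1) = (1, 3)
  proc-I needs (1, 3) <= (1, 3) -> finishes; pool += (1, 2) = (2, 5)
None of the blocked processes ever fits:
  proc-H still needs (3, 0) but only (2, 5) is free — short on R2
  proc-F still needs (4, 0) but only (2, 5) is free — short on R2
  proc-E still needs (4, 5) but only (2, 5) is free — short on R2


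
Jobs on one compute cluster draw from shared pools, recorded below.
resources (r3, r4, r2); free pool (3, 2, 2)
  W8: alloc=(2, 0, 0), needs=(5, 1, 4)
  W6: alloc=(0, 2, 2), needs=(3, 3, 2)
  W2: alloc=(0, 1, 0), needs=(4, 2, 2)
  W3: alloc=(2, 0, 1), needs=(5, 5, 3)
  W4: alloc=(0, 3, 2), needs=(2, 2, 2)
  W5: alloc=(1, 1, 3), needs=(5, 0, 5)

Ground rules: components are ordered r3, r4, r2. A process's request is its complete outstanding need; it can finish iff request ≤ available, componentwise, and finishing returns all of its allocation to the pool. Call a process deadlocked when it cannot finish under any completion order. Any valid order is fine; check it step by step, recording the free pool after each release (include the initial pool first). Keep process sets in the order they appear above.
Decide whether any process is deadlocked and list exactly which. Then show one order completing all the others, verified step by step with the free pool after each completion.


The deadlocked set is W8, W2, W3 and W5.
Key observation: after W4, W6 complete, (3, 7, 6) is the best the pool ever gets, yet each leftover process wants more r3.
The rest can finish in the order W4, W6. Check, step by step:
  pool = (3, 2, 2)
  W4: need (2, 2, 2) fits (3, 2, 2); releases (0, 3, 2), pool now (3, 5, 4)
  W6: need (3, 3, 2) fits (3, 5, 4); releases (0, 2, 2), pool now (3, 7, 6)
The stuck group stays short no matter what:
  W8 cannot run: need (5, 1, 4) vs free (3, 7, 6) (insufficient r3)
  W2 cannot run: need (4, 2, 2) vs free (3, 7, 6) (insufficient r3)
  W3 cannot run: need (5, 5, 3) vs free (3, 7, 6) (insufficient r3)
  W5 cannot run: need (5, 0, 5) vs free (3, 7, 6) (insufficient r3)


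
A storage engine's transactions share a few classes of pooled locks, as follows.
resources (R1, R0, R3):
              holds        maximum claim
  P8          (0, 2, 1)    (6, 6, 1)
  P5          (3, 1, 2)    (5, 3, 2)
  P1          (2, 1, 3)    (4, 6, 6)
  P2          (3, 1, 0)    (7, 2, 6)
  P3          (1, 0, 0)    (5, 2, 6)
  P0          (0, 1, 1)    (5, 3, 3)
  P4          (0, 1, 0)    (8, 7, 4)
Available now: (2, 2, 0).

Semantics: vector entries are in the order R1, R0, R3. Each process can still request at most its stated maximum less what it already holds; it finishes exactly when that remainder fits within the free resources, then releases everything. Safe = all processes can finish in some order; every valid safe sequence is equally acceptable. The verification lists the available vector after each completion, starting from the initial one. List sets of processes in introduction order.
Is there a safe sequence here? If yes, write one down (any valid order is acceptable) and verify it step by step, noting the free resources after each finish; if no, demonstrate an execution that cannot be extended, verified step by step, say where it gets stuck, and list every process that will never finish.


The state is UNSAFE.
Key observation: after P5, P0 the pool peaks at (5, 4, 3), and each blocked process is short somewhere: P8 on R1; P1 on R0; P2 on R3; P3 on R3; P4 on R1, R0, R3.
A maximal execution: P5, P0 — then nothing else fits. Step-by-step check:
  pool = (2, 2, 0)
  run P5 (needs (2, 2, 0), free (2, 2, 0)); after release of (3, 1, 2) the pool is (5, 3, 2)
  run P0 (needs (5, 2, 2), free (5, 3, 2)); after release of (0, 1, 1) the pool is (5, 4, 3)
  P8 cannot run: need (6, 4, 0) vs free (5, 4, 3) (insufficient R1)
  P1 cannot run: need (2, 5, 3) vs free (5, 4, 3) (insufficient R0)
  P2 cannot run: need (4, 1, 6) vs free (5, 4, 3) (insufficient R3)
  P3 cannot run: need (4, 2, 6) vs free (5, 4, 3) (insufficient R3)
  P4 cannot run: need (8, 6, 4) vs free (5, 4, 3) (insufficient R1, R0 and R3)
Never able to finish: P8, P1, P2, P3 and P4.


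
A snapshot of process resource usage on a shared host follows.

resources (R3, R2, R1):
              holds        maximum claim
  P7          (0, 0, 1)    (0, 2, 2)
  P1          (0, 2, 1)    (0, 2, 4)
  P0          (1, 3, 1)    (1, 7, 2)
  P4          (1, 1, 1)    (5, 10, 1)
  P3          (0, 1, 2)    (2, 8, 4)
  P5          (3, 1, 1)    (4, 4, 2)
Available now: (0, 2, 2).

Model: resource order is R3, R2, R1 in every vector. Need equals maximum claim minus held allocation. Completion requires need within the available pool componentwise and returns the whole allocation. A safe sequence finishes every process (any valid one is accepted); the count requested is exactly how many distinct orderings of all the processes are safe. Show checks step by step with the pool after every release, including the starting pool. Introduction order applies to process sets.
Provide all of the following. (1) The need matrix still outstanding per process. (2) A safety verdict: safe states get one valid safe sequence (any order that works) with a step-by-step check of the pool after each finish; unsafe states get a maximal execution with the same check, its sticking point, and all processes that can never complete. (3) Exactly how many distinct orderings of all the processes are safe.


(1) Remaining need (order R3, R2, R1):
  P7: (0, 2, 1)
  P1: (0, 0, 3)
  P0: (0, 4, 1)
  P4: (4, 9, 0)
  P3: (2, 7, 2)
  P5: (1, 3, 1)
(2) SAFE. One safe sequence: P7, P1, P0, P5, P3, P4.
Key observation: the order's first zero-slack moment is P7 ((0, 2, 1) needed, (0, 2, 2) free — a requested resource with nothing to spare).
Step-by-step check:
  pool = (0, 2, 2)
  P7: need (0, 2, 1) fits (0, 2, 2); releases (0, 0, 1), pool now (0, 2, 3)
  P1: need (0, 0, 3) fits (0, 2, 3); releases (0, 2, 1), pool now (0, 4, 4)
  P0: need (0, 4, 1) fits (0, 4, 4); releases (1, 3, 1), pool now (1, 7, 5)
  P5: need (1, 3, 1) fits (1, 7, 5); releases (3, 1, 1), pool now (4, 8, 6)
  P3: need (2, 7, 2) fits (4, 8, 6); releases (0, 1, 2), pool now (4, 9, 8)
  P4: need (4, 9, 0) fits (4, 9, 8); releases (1, 1, 1), pool now (5, 10, 9)
(3) Exactly 1 of the possible complete orderings is a safe sequence.


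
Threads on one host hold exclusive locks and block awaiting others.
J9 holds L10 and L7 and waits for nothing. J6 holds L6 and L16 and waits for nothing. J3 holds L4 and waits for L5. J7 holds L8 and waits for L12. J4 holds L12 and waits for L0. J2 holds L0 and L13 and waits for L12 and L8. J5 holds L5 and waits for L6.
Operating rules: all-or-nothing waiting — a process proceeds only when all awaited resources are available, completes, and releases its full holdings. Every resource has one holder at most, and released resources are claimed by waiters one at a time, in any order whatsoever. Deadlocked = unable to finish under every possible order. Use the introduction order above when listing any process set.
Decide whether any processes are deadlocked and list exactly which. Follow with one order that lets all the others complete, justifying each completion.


Deadlocked: J7, J4 and J2.
Key observation: the waits loop around J7 -> J4 -> J2 -> J7 with no way out; no other process is dragged down with it.
One completion order for the rest: J6, J5, J9, J3.
Verifying each step:
  J6: no waits; runs immediately, freeing L6 and L16
  J5 waits on L6 — all released -> runs and releases L5
  J9: no waits; runs immediately, freeing L10 and L7
  J3 waits on L5 — all released -> runs and releases L4


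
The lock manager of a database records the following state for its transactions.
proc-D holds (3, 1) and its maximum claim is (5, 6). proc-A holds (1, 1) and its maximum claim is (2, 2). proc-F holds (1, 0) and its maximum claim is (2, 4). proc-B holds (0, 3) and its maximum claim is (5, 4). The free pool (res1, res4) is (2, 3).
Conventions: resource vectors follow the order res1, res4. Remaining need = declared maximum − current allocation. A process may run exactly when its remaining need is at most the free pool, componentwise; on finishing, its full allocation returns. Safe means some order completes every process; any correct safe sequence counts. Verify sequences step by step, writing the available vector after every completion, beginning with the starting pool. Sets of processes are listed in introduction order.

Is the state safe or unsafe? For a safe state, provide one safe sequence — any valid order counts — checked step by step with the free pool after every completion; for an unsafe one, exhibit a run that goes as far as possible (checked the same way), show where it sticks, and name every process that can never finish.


UNSAFE — no complete ordering exists.
Key observation: after proc-A, proc-F the pool peaks at (4, 4), and each blocked process is short somewhere: proc-D on res4; proc-B on res1.
The run proc-A, proc-F cannot be extended any further. Walking it through:
  pool = (2, 3)
  proc-A needs (1, 1) <= (2, 3) -> finishes; pool += (1, 1) = (3, 4)
  proc-F needs (1, 4) <= (3, 4) -> finishes; pool += (1, 0) = (4, 4)
  proc-D cannot run: need (2, 5) vs free (4, 4) (insufficient res4)
  proc-B cannot run: need (5, 1) vs free (4, 4) (insufficient res1)
Processes that can never finish: proc-D and proc-B.


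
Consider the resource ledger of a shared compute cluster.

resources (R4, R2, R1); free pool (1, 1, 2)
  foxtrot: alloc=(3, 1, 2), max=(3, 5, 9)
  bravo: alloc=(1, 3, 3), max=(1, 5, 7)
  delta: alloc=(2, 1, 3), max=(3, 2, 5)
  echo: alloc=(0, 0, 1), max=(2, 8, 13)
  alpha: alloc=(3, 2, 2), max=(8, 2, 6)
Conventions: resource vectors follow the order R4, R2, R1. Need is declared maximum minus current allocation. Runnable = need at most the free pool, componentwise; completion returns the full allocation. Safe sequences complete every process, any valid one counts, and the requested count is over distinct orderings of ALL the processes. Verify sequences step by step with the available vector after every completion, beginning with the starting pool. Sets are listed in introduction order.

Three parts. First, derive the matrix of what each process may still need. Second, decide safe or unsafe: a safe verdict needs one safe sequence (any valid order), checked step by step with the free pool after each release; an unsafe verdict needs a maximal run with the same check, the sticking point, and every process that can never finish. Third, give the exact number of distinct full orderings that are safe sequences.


(1) Need matrix, components ordered R4, R2, R1:
  foxtrot: (0, 4, 7)
  bravo: (0, 2, 4)
  delta: (1, 1, 2)
  echo: (2, 8, 12)
  alpha: (5, 0, 4)
(2) The state is SAFE; one workable sequence: delta, bravo, foxtrot, alpha, echo.
Key observation: the first exact fit in this order is delta — it needs (1, 1, 2) with (1, 1, 2) free, meeting a requested resource to the last unit.
Verifying each step:
  pool = (1, 1, 2)
  delta needs (1, 1, 2) <= (1, 1, 2) -> finishes; pool += (2, 1, 3) = (3, 2, 5)
  bravo needs (0, 2, 4) <= (3, 2, 5) -> finishes; pool += (1, 3, 3) = (4, 5, 8)
  foxtrot needs (0, 4, 7) <= (4, 5, 8) -> finishes; pool += (3, 1, 2) = (7, 6, 10)
  alpha needs (5, 0, 4) <= (7, 6, 10) -> finishes; pool += (3, 2, 2) = (10, 8, 12)
  echo needs (2, 8, 12) <= (10, 8, 12) -> finishes; pool += (0, 0, 1) = (10, 8, 13)
(3) Precisely 1 of the possible complete orderings is a safe sequence.


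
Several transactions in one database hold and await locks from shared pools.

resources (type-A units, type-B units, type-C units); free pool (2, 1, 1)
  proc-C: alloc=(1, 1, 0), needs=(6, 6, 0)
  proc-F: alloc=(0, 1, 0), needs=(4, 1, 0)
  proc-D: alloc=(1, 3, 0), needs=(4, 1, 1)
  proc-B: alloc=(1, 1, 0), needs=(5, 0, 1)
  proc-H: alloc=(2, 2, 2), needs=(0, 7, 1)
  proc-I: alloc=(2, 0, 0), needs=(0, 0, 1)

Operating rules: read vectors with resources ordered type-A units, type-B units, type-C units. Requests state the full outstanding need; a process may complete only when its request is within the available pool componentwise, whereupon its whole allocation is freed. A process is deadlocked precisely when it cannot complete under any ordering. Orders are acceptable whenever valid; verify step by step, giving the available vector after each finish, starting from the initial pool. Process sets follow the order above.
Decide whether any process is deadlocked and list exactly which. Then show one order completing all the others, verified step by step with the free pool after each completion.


The deadlocked set is empty.
Key observation: starting with proc-I, each completion frees enough for the next — no one is permanently blocked.
One completion order for the rest: proc-I, proc-D, proc-F, proc-B, proc-C, proc-H. Step-by-step check:
  pool = (2, 1, 1)
  proc-I needs (0, 0, 1) <= (2, 1, 1) -> finishes; pool += (2, 0, 0) = (4, 1, 1)
  proc-D needs (4, 1, 1) <= (4, 1, 1) -> finishes; pool += (1, 3, 0) = (5, 4, 1)
  proc-F needs (4, 1, 0) <= (5, 4, 1) -> finishes; pool += (0, 1, 0) = (5, 5, 1)
  proc-B needs (5, 0, 1) <= (5, 5, 1) -> finishes; pool += (1, 1, 0) = (6, 6, 1)
  proc-C needs (6, 6, 0) <= (6, 6, 1) -> finishes; pool += (1, 1, 0) = (7, 7, 1)
  proc-H needs (0, 7, 1) <= (7, 7, 1) -> finishes; pool += (2, 2, 2) = (9, 9, 3)


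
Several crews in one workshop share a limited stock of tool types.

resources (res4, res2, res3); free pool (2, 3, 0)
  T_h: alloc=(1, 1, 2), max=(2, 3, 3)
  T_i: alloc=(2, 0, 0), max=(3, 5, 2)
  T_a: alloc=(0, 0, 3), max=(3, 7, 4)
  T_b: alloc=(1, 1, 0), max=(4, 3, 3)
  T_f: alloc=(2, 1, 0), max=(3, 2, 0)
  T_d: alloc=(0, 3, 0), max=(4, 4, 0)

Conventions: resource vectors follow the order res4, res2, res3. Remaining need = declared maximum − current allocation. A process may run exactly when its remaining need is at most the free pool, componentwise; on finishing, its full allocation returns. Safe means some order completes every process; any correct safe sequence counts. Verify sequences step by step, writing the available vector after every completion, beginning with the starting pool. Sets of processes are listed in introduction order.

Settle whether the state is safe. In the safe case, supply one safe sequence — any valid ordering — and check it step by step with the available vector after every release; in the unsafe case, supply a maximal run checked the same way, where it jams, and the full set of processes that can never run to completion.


The state is UNSAFE.
Key observation: res3 is the bottleneck — with T_f, T_d done the pool holds (4, 7, 0), short of every remaining need.
The run T_f, T_d cannot be extended any further. Verifying each step:
  pool = (2, 3, 0)
  T_f needs (1, 1, 0) <= (2, 3, 0) -> finishes; pool += (2, 1, 0) = (4, 4, 0)
  T_d needs (4, 1, 0) <= (4, 4, 0) -> finishes; pool += (0, 3, 0) = (4, 7, 0)
  T_h cannot run: need (1, 2, 1) vs free (4, 7, 0) (insufficient res3)
  T_i cannot run: need (1, 5, 2) vs free (4, 7, 0) (insufficient res3)
  T_a cannot run: need (3, 7, 1) vs free (4, 7, 0) (insufficient res3)
  T_b cannot run: need (3, 2, 3) vs free (4, 7, 0) (insufficient res3)
Processes that can never finish: T_h, T_i, T_a and T_b.


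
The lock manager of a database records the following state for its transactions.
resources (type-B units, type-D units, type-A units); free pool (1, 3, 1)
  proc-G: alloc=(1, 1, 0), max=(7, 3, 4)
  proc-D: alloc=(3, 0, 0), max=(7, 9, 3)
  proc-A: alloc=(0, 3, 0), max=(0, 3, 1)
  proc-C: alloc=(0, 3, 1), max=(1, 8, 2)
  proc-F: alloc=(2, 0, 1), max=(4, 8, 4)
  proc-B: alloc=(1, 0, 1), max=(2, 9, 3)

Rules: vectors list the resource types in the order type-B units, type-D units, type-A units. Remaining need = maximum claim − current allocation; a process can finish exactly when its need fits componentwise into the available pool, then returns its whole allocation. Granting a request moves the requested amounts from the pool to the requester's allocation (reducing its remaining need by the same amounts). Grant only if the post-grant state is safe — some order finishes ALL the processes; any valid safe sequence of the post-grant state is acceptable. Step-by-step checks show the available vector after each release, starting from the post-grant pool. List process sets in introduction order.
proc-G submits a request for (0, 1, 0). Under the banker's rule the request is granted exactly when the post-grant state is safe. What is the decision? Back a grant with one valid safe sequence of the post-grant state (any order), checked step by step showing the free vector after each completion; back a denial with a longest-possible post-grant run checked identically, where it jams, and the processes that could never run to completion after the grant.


DENY: after the grant no complete ordering would exist.
Key observation: after proc-A, proc-C the pool peaks at (1, 8, 2), and each blocked process is short somewhere: proc-G on type-B units, type-A units; proc-D on type-B units, type-D units, type-A units; proc-F on type-B units, type-A units; proc-B on type-D units.
After a pretend grant, a maximal execution: proc-A, proc-C — then nothing else fits. Check, step by step:
  pool = (1, 2, 1)
  proc-A: need (0, 0, 1) fits (1, 2, 1); releases (0, 3, 0), pool now (1, 5, 1)
  proc-C: need (1, 5, 1) fits (1, 5, 1); releases (0, 3, 1), pool now (1, 8, 2)
  proc-G cannot run: need (6, 1, 4) vs free (1, 8, 2) (insufficient type-B units and type-A units)
  proc-D cannot run: need (4, 9, 3) vs free (1, 8, 2) (insufficient type-B units, type-D units and type-A units)
  proc-F cannot run: need (2, 8, 3) vs free (1, 8, 2) (insufficient type-B units and type-A units)
  proc-B cannot run: need (1, 9, 2) vs free (1, 8, 2) (insufficient type-D units)
Had the request been granted, proc-G, proc-D, proc-F and proc-B could never finish.


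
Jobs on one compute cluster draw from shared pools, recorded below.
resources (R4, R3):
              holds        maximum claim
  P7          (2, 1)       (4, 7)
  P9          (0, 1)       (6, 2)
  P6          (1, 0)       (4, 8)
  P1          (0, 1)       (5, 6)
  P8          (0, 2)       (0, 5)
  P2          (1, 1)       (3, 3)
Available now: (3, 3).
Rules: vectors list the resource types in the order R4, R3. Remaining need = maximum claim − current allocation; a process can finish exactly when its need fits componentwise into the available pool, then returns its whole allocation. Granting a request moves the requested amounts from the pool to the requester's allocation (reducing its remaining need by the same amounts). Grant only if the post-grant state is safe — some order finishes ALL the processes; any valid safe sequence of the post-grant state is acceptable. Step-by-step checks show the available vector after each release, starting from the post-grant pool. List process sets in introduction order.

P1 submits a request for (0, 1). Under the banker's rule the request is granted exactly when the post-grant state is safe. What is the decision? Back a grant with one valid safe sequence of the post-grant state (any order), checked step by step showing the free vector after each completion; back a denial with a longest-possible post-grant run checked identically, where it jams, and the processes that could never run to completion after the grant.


DENY: after the grant no complete ordering would exist.
Key observation: after P2, P8 the pool peaks at (4, 5), and each blocked process is short somewhere: P7 on R3; P9 on R4; P6 on R3; P1 on R4.
Pretend the grant happened; the run P2, P8 goes as far as possible. Verifying each step:
  pool = (3, 2)
  P2: need (2, 2) fits (3, 2); releases (1, 1), pool now (4, 3)
  P8: need (0, 3) fits (4, 3); releases (0, 2), pool now (4, 5)
  blocked: P7 wants (2, 6), pool (4, 5) — not enough R3
  blocked: P9 wants (6, 1), pool (4, 5) — not enough R4
  blocked: P6 wants (3, 8), pool (4, 5) — not enough R3
  blocked: P1 wants (5, 4), pool (4, 5) — not enough R4
Processes that could never finish after the grant: P7, P9, P6 and P1.


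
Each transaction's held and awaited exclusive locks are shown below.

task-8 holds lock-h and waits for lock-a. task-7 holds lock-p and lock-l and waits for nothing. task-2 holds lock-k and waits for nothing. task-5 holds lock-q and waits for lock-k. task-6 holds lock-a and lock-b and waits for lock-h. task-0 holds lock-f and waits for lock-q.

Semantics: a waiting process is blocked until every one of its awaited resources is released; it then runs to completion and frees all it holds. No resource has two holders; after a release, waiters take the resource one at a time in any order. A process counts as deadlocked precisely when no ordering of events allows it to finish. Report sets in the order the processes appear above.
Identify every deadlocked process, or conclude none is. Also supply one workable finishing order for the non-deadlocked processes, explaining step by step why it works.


The deadlocked set is task-8 and task-6.
Key observation: task-8 -> task-6 -> task-8 is a circular wait — nothing in it can go first; no other process is dragged down with it.
One completion order for the rest: task-2, task-7, task-5, task-0.
Verifying each step:
  task-2: no waits; runs immediately, freeing lock-k
  task-7: no waits; runs immediately, freeing lock-p and lock-l
  task-5: everything it awaited (lock-k) is free; runs, freeing lock-q
  task-0: everything it awaited (lock-q) is free; runs, freeing lock-f


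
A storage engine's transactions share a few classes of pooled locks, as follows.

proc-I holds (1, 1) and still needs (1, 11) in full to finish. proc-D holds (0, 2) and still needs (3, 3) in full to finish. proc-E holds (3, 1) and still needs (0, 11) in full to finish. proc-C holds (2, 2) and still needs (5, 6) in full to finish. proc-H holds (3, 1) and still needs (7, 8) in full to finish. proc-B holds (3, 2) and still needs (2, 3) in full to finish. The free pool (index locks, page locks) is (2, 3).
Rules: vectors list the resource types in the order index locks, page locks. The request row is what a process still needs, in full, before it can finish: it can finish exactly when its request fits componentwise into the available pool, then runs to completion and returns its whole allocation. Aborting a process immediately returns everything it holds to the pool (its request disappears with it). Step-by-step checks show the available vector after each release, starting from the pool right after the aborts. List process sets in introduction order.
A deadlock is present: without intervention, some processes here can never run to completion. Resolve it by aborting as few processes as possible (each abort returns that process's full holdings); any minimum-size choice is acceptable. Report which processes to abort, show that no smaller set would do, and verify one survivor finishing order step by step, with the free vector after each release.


The answer: abort proc-I.
Key observation: the deadlocked proc-E becomes finishable only because proc-I released (1, 1); it completes at step 5 below.
Why nothing smaller works: aborting no one leaves the state deadlocked as given.
Survivors finish in the order: proc-D, proc-B, proc-C, proc-H, proc-E. Step-by-step check (pool after the aborts first):
  pool = (3, 4)
  proc-D needs (3, 3) <= (3, 4) -> finishes; pool += (0, 2) = (3, 6)
  proc-B needs (2, 3) <= (3, 6) -> finishes; pool += (3, 2) = (6, 8)
  proc-C needs (5, 6) <= (6, 8) -> finishes; pool += (2, 2) = (8, 10)
  proc-H needs (7, 8) <= (8, 10) -> finishes; pool += (3, 1) = (11, 11)
  proc-E needs (0, 11) <= (11, 11) -> finishes; pool += (3, 1) = (14, 12)


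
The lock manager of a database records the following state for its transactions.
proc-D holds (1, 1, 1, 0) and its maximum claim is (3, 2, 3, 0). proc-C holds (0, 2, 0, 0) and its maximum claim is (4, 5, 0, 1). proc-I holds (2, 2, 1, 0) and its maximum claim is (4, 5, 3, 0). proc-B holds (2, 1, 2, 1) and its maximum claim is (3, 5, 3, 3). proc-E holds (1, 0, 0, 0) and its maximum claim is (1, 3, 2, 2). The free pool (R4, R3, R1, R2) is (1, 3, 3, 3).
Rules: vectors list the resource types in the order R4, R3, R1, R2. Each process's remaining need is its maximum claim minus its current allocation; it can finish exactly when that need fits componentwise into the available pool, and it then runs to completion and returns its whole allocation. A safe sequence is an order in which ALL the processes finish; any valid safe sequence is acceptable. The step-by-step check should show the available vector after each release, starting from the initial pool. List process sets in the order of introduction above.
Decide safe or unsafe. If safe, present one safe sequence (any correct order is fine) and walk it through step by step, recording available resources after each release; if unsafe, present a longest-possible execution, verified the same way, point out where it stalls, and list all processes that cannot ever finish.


SAFE, for example via the order proc-E, proc-I, proc-D, proc-B, proc-C.
Key observation: reading the order forward, proc-E is the first process whose need (0, 3, 2, 2) meets the free pool (1, 3, 3, 3) exactly on a resource it requests.
Step-by-step check:
  pool = (1, 3, 3, 3)
  proc-E needs (0, 3, 2, 2) <= (1, 3, 3, 3) -> finishes; pool += (1, 0, 0, 0) = (2, 3, 3, 3)
  proc-I needs (2, 3, 2, 0) <= (2, 3, 3, 3) -> finishes; pool += (2, 2, 1, 0) = (4, 5, 4, 3)
  proc-D needs (2, 1, 2, 0) <= (4, 5, 4, 3) -> finishes; pool += (1, 1, 1, 0) = (5, 6, 5, 3)
  proc-B needs (1, 4, 1, 2) <= (5, 6, 5, 3) -> finishes; pool += (2, 1, 2, 1) = (7, 7, 7, 4)
  proc-C needs (4, 3, 0, 1) <= (7, 7, 7, 4) -> finishes; pool += (0, 2, 0, 0) = (7, 9, 7, 4)


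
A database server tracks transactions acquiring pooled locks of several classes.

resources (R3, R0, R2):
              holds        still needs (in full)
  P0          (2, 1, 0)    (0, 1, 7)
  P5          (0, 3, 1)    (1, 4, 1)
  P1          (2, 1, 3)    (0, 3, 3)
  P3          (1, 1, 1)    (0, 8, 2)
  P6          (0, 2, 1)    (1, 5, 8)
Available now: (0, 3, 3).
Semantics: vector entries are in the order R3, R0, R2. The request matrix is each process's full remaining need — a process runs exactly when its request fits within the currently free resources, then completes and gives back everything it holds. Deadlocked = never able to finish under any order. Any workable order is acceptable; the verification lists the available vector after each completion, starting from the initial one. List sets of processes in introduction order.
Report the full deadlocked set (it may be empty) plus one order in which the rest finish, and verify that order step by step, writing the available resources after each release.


No process is deadlocked.
Key observation: P1 fits the free pool immediately, and its release cascades until everyone finishes.
A valid finishing order for the others: P1, P5, P0, P3, P6. Step-by-step check:
  pool = (0, 3, 3)
  P1: need (0, 3, 3) fits (0, 3, 3); releases (2, 1, 3), pool now (2, 4, 6)
  P5: need (1, 4, 1) fits (2, 4, 6); releases (0, 3, 1), pool now (2, 7, 7)
  P0: need (0, 1, 7) fits (2, 7, 7); releases (2, 1, 0), pool now (4, 8, 7)
  P3: need (0, 8, 2) fits (4, 8, 7); releases (1, 1, 1), pool now (5, 9, 8)
  P6: need (1, 5, 8) fits (5, 9, 8); releases (0, 2, 1), pool now (5, 11, 9)


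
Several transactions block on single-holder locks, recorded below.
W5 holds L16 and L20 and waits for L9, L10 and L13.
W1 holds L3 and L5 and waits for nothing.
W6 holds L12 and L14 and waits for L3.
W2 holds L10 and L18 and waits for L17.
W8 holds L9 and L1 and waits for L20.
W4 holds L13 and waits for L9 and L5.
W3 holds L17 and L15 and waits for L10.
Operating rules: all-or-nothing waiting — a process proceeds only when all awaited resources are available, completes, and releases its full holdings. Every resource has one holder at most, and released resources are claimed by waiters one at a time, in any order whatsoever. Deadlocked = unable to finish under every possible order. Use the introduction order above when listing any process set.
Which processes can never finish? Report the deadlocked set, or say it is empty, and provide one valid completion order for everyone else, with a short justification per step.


The deadlocked set is W5, W2, W8, W4 and W3.
Key observation: along W2 -> W3 -> W2, each member waits on what the next one holds — a deadlock; W5, W8 and W4 are caught in further circular waits.
One completion order for the rest: W1, W6.
Check, step by step:
  W1: no waits; runs immediately, freeing L3 and L5
  W6 waits on L3 — all released -> runs and releases L12 and L14


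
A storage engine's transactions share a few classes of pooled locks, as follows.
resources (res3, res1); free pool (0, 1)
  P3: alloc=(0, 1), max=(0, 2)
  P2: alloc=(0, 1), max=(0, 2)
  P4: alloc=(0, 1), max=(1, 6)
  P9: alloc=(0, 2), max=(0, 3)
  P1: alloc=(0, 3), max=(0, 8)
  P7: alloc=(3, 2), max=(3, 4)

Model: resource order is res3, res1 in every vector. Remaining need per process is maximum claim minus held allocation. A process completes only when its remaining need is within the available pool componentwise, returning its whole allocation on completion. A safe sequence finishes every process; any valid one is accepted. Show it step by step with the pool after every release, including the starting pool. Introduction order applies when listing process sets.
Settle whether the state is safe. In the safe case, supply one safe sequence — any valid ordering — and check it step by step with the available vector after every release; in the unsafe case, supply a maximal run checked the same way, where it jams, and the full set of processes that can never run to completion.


SAFE — a valid safe sequence is P3, P2, P7, P1, P4, P9.
Key observation: the order's first zero-slack moment is P3 ((0, 1) needed, (0, 1) free — a requested resource with nothing to spare).
Walking it through:
  pool = (0, 1)
  P3 needs (0, 1) <= (0, 1) -> finishes; pool += (0, 1) = (0, 2)
  P2 needs (0, 1) <= (0, 2) -> finishes; pool += (0, 1) = (0, 3)
  P7 needs (0, 2) <= (0, 3) -> finishes; pool += (3, 2) = (3, 5)
  P1 needs (0, 5) <= (3, 5) -> finishes; pool += (0, 3) = (3, 8)
  P4 needs (1, 5) <= (3, 8) -> finishes; pool += (0, 1) = (3, 9)
  P9 needs (0, 1) <= (3, 9) -> finishes; pool += (0, 2) = (3, 11)


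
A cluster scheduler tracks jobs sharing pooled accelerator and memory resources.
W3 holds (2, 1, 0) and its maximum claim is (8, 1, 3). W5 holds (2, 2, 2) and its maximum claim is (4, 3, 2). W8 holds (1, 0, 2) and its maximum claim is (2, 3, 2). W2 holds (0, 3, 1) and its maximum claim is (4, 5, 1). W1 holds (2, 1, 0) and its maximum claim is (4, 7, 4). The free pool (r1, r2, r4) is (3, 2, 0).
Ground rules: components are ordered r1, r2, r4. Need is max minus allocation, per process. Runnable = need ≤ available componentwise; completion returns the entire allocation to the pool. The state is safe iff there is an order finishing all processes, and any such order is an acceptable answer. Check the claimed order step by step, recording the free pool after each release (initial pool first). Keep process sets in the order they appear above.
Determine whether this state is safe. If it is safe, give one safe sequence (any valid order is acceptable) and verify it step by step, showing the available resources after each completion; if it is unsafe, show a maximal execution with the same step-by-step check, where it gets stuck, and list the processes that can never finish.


The state is SAFE; one workable sequence: W5, W8, W2, W3, W1.
Key observation: W3 is the earliest step where a requested resource binds exactly: need (6, 0, 3), pool (6, 7, 5) at its turn.
Walking it through:
  pool = (3, 2, 0)
  W5 needs (2, 1, 0) <= (3, 2, 0) -> finishes; pool += (2, 2, 2) = (5, 4, 2)
  W8 needs (1, 3, 0) <= (5, 4, 2) -> finishes; pool += (1, 0, 2) = (6, 4, 4)
  W2 needs (4, 2, 0) <= (6, 4, 4) -> finishes; pool += (0, 3, 1) = (6, 7, 5)
  W3 needs (6, 0, 3) <= (6, 7, 5) -> finishes; pool += (2, 1, 0) = (8, 8, 5)
  W1 needs (2, 6, 4) <= (8, 8, 5) -> finishes; pool += (2, 1, 0) = (10, 9, 5)


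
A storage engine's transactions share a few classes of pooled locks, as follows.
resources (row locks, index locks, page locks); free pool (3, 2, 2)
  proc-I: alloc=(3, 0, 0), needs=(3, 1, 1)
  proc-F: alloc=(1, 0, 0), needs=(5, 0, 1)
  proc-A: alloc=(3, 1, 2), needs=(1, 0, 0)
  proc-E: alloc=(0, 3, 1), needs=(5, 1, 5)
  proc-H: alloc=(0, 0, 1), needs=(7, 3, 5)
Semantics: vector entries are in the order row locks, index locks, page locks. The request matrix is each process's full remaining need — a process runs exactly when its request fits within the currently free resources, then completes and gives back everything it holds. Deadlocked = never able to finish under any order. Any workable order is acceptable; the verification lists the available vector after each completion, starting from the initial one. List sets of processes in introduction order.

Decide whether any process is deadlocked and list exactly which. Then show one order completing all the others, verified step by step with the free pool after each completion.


Deadlocked: proc-E and proc-H.
Key observation: after proc-A, proc-I, proc-F complete, (10, 3, 4) is the best the pool ever gets, yet each leftover process wants more page locks.
The rest can finish in the order proc-A, proc-I, proc-F. Step-by-step check:
  pool = (3, 2, 2)
  run proc-A (needs (1, 0, 0), free (3, 2, 2)); after release of (3, 1, 2) the pool is (6, 3, 4)
  run proc-I (needs (3, 1, 1), free (6, 3, 4)); after release of (3, 0, 0) the pool is (9, 3, 4)
  run proc-F (needs (5, 0, 1), free (9, 3, 4)); after release of (1, 0, 0) the pool is (10, 3, 4)
None of the blocked processes ever fits:
  blocked: proc-E wants (5, 1, 5), pool (10, 3, 4) — not enough page locks
  blocked: proc-H wants (7, 3, 5), pool (10, 3, 4) — not enough page locks


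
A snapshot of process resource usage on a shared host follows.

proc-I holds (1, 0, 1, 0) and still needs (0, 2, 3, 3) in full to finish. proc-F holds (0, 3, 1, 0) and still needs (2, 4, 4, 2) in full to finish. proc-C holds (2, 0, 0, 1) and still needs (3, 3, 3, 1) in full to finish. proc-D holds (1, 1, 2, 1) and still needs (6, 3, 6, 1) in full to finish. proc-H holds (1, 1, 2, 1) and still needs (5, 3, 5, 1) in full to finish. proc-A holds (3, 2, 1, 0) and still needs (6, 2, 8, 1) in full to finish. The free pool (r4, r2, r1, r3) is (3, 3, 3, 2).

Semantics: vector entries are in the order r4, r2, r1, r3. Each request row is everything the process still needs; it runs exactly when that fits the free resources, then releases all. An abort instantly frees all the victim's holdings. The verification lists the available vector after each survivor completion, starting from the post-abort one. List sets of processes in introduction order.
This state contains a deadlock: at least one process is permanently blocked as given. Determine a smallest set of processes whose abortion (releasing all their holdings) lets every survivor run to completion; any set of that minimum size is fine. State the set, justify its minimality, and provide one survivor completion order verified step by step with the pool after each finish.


Minimum abort set: proc-D.
Key observation: the deadlocked proc-F becomes finishable only because proc-D released (1, 1, 2, 1); it completes at step 2 below.
No smaller set exists: with zero aborts the deadlock remains.
Survivors finish in the order: proc-I, proc-F, proc-H, proc-C, proc-A. Verifying each step (pool after the aborts first):
  pool = (4, 4, 5, 3)
  proc-I: need (0, 2, 3, 3) fits (4, 4, 5, 3); releases (1, 0, 1, 0), pool now (5, 4, 6, 3)
  proc-F: need (2, 4, 4, 2) fits (5, 4, 6, 3); releases (0, 3, 1, 0), pool now (5, 7, 7, 3)
  proc-H: need (5, 3, 5, 1) fits (5, 7, 7, 3); releases (1, 1, 2, 1), pool now (6, 8, 9, 4)
  proc-C: need (3, 3, 3, 1) fits (6, 8, 9, 4); releases (2, 0, 0, 1), pool now (8, 8, 9, 5)
  proc-A: need (6, 2, 8, 1) fits (8, 8, 9, 5); releases (3, 2, 1, 0), pool now (11, 10, 10, 5)


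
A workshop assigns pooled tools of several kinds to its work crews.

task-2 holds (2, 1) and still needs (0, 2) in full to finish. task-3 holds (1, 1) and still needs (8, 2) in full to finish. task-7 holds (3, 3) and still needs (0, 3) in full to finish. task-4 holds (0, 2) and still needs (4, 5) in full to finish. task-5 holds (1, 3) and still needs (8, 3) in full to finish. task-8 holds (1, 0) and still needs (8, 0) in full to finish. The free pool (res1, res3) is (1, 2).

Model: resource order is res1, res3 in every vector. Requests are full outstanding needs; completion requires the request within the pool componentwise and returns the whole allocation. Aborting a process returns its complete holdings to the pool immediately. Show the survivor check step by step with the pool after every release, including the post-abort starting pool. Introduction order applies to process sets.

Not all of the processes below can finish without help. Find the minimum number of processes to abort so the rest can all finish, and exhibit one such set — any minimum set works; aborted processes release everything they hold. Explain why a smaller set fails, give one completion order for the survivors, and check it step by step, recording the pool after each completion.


Minimum abort set: task-3 and task-5.
Key observation: task-8 could never have finished before the abort; with (2, 4) returned by task-3 and task-5, it fits at step 4.
No one abort is enough; case by case: task-2 alone leaves task-3 blocked (short on res1); task-3 alone leaves task-5 blocked (short on res1); task-7 alone leaves task-3 blocked (short on res1); task-4 alone leaves task-3 blocked (short on res1); task-5 alone leaves task-3 blocked (short on res1); task-8 alone leaves task-3 blocked (short on res1).
The survivors complete as task-7, task-4, task-2, task-8. Check, step by step (starting from the post-abort pool):
  pool = (3, 6)
  run task-7 (needs (0, 3), free (3, 6)); after release of (3, 3) the pool is (6, 9)
  run task-4 (needs (4, 5), free (6, 9)); after release of (0, 2) the pool is (6, 11)
  run task-2 (needs (0, 2), free (6, 11)); after release of (2, 1) the pool is (8, 12)
  run task-8 (needs (8, 0), free (8, 12)); after release of (1, 0) the pool is (9, 12)
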